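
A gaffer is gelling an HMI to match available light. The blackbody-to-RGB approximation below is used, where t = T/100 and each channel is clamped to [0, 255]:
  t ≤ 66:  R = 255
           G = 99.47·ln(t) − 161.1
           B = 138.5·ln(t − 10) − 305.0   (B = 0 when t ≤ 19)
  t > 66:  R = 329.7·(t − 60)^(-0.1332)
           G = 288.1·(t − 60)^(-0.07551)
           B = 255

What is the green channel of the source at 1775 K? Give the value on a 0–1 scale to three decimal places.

t = 1775/100 = 17.75; the t ≤ 66 branch applies.
G = 99.47·ln 17.75 − 161.1 = 99.47·2.8764 − 161.1 = 125.014.
On a 0–1 scale: 125.014/255 = 0.4903 → 0.490.

0.490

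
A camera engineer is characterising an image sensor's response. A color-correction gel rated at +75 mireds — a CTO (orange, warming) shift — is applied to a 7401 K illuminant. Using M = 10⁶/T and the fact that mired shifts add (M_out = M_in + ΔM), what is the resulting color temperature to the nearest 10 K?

M_in = 10⁶/7401 = 135.12 mireds.
M_out = 135.12 + (+75) = 210.12 mireds.
T_out = 10⁶/210.12 = 4759.3 K → 4760 K.

4760 K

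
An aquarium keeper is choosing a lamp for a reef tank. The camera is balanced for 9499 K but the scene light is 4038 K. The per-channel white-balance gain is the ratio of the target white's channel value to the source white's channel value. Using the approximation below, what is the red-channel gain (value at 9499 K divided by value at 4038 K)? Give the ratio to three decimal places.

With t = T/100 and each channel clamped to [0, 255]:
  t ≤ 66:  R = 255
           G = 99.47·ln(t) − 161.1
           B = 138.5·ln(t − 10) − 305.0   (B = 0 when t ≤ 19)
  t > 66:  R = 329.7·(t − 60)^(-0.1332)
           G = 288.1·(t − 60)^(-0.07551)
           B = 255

At 4038 K (t = 40.38):
  R = 255 by definition for t ≤ 66.
At 9499 K (t = 94.99):
  R = 329.7·(94.99 − 60)^(-0.1332) = 329.7·34.99^(-0.1332) = 329.7·0.62280 = 205.336.
Gain = 205.336 / 255.000 = 0.8052 → 0.805.

0.805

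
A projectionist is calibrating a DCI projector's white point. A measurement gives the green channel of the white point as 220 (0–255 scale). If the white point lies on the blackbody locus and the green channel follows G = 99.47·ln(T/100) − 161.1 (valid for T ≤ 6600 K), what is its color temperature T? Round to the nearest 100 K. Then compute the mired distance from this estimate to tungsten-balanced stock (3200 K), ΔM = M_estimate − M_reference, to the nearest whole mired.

ln t = (220 + 161.1) / 99.47 = 3.8313.
t = e^3.8313 = 46.123.
T = 100·t = 4612 K → 4600 K to the nearest 100 K.
M_estimate = 10⁶/4600 = 217.39; M_reference = 10⁶/3200 = 312.50.
ΔM = 217.39 − 312.50 = -95.11 → -95 mireds.

-95 mireds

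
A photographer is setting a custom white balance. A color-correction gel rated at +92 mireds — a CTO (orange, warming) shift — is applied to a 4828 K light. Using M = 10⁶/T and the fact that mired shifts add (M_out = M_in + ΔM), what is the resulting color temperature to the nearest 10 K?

3340 K

M_in = 10⁶/4828 = 207.13 mireds.
M_out = 207.13 + (+92) = 299.13 mireds.
T_out = 10⁶/299.13 = 3343.1 K → 3340 K.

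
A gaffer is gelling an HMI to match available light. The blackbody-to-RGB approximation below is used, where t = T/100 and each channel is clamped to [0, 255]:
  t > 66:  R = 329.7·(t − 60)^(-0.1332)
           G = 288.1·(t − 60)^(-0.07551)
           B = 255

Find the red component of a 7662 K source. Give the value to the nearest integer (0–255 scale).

227

t = 7662/100 = 76.62; the t > 66 branch applies.
R = 329.7·(76.62 − 60)^(-0.1332) = 329.7·16.62^(-0.1332) = 329.7·0.68772 = 226.741.
Rounded: 227.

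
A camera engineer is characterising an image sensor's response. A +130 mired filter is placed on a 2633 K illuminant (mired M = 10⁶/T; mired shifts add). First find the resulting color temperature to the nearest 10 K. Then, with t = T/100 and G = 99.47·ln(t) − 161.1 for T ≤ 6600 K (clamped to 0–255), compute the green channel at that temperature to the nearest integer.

M_in = 10⁶/2633 = 379.79; M_out = 379.79 + (+130) = 509.79.
T_out = 10⁶/509.79 = 1961.6 K → 1960 K; t = 19.6.
G = 99.47·ln 19.6 − 161.1 = 99.47·2.9755 − 161.1 = 134.876.
Rounded: 135.

135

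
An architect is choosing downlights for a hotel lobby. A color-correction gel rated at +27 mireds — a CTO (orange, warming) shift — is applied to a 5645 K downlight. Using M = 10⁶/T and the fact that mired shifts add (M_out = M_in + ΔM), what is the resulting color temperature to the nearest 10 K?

4900 K

M_in = 10⁶/5645 = 177.15 mireds.
M_out = 177.15 + (+27) = 204.15 mireds.
T_out = 10⁶/204.15 = 4898.4 K → 4900 K.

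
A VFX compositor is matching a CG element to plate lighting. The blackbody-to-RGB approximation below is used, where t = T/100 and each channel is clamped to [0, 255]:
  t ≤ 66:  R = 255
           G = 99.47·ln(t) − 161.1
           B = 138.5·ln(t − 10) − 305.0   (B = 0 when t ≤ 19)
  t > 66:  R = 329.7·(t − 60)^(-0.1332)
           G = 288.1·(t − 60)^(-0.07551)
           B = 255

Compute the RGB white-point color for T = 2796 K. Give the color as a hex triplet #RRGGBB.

t = 2796/100 = 27.96; the t ≤ 66 branch applies.
R = 255 by definition for t ≤ 66.
G = 99.47·ln 27.96 − 161.1 = 99.47·3.3308 − 161.1 = 170.212.
B = 138.5·ln(27.96 − 10) − 305.0 = 138.5·ln 17.96 − 305.0 = 138.5·2.8881 − 305.0 = 95.008.
Rounded: (255, 170, 95).
In hex: #FFAA5F.

#FFAA5F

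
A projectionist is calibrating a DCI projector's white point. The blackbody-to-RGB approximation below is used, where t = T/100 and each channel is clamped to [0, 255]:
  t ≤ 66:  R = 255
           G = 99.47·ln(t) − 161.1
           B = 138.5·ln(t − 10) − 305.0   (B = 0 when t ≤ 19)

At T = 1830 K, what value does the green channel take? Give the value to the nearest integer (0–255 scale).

128

t = 1830/100 = 18.3; the t ≤ 66 branch applies.
G = 99.47·ln 18.3 − 161.1 = 99.47·2.9069 − 161.1 = 128.049.
Rounded: 128.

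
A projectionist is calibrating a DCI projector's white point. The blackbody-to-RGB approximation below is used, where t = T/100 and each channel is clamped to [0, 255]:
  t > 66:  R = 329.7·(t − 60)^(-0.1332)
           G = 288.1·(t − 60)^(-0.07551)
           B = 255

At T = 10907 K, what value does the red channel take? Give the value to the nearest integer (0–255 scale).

t = 10907/100 = 109.07; the t > 66 branch applies.
R = 329.7·(109.07 − 60)^(-0.1332) = 329.7·49.07^(-0.1332) = 329.7·0.59537 = 196.292.
Rounded: 196.

196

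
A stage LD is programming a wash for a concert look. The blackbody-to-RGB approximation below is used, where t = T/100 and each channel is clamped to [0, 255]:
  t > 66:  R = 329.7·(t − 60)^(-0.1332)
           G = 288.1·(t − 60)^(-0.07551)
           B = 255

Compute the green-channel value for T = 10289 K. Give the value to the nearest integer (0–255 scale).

217

t = 10289/100 = 102.89; the t > 66 branch applies.
G = 288.1·(102.89 − 60)^(-0.07551) = 288.1·42.89^(-0.07551) = 288.1·0.75291 = 216.912.
Rounded: 217.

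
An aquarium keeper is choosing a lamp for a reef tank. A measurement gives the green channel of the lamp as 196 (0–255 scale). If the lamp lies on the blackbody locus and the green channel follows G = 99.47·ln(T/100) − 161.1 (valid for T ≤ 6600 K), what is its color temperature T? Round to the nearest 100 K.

ln t = (196 + 161.1) / 99.47 = 3.5900.
t = e^3.5900 = 36.235.
T = 100·t = 3624 K → 3600 K to the nearest 100 K.

3600 K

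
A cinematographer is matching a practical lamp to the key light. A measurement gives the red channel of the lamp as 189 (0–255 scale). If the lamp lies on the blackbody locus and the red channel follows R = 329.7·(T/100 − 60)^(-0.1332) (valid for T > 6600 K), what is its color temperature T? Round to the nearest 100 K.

12500 K

(t − 60)^(-0.1332) = 189/329.7 = 0.57325.
t − 60 = 0.57325^(1/-0.1332) = 0.57325^(-7.508) = 65.199, so t = 125.199.
T = 100·t = 12520 K → 12500 K to the nearest 100 K.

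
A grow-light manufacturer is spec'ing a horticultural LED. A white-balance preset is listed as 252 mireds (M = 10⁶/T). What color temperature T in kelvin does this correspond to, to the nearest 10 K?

3970 K

T = 10⁶ / 252 = 3968.25 K → 3970 K.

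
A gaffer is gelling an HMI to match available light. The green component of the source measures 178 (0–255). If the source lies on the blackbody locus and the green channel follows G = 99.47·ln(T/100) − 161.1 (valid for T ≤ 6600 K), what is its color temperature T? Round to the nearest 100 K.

3000 K

ln t = (178 + 161.1) / 99.47 = 3.4091.
t = e^3.4091 = 30.237.
T = 100·t = 3024 K → 3000 K to the nearest 100 K.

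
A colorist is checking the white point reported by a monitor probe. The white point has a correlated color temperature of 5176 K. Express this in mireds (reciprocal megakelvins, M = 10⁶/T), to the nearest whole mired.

193 mireds

M = 10⁶ / 5176 = 193.199 → 193 mireds.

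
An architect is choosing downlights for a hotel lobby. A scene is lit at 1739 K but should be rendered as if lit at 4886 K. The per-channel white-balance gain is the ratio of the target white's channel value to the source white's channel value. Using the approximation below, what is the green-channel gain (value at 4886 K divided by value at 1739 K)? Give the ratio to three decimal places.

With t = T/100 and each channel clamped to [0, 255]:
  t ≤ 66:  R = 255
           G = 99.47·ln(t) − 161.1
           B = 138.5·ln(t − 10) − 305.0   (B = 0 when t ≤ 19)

At 1739 K (t = 17.39):
  G = 99.47·ln 17.39 − 161.1 = 99.47·2.8559 − 161.1 = 122.976.
At 4886 K (t = 48.86):
  G = 99.47·ln 48.86 − 161.1 = 99.47·3.8890 − 161.1 = 225.735.
Gain = 225.735 / 122.976 = 1.8356 → 1.836.

1.836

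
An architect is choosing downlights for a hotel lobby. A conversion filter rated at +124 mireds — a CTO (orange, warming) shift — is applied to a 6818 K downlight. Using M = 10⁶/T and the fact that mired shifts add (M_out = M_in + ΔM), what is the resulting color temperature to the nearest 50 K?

M_in = 10⁶/6818 = 146.67 mireds.
M_out = 146.67 + (+124) = 270.67 mireds.
T_out = 10⁶/270.67 = 3694.5 K → 3700 K.

3700 K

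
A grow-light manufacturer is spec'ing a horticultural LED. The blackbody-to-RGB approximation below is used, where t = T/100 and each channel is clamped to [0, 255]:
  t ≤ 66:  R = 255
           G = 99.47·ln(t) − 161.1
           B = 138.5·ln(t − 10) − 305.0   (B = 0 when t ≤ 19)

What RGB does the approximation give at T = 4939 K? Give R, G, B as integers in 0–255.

R=255, G=227, B=204

t = 4939/100 = 49.39; the t ≤ 66 branch applies.
R = 255 by definition for t ≤ 66.
G = 99.47·ln 49.39 − 161.1 = 99.47·3.8997 − 161.1 = 226.808.
B = 138.5·ln(49.39 − 10) − 305.0 = 138.5·ln 39.39 − 305.0 = 138.5·3.6735 − 305.0 = 203.781.
Rounded: (255, 227, 204).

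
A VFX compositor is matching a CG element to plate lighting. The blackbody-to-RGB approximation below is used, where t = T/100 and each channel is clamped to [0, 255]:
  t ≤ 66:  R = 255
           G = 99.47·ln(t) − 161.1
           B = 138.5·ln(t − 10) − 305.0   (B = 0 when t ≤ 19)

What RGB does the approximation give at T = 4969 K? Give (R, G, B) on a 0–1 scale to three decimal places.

t = 4969/100 = 49.69; the t ≤ 66 branch applies.
R = 255 by definition for t ≤ 66.
G = 99.47·ln 49.69 − 161.1 = 99.47·3.9058 − 161.1 = 227.410.
B = 138.5·ln(49.69 − 10) − 305.0 = 138.5·ln 39.69 − 305.0 = 138.5·3.6811 − 305.0 = 204.832.
Dividing each by 255: (1.0000, 0.8918, 0.8033) → (1.000, 0.892, 0.803).

(1.000, 0.892, 0.803)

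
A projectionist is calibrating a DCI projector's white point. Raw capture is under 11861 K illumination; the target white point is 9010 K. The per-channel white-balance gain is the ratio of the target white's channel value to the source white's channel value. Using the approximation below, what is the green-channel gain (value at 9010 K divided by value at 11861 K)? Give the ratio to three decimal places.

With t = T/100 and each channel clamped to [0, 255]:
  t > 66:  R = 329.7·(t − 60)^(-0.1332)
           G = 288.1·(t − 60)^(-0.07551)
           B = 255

1.052

At 11861 K (t = 118.61):
  G = 288.1·(118.61 − 60)^(-0.07551) = 288.1·58.61^(-0.07551) = 288.1·0.73536 = 211.857.
At 9010 K (t = 90.1):
  G = 288.1·(90.1 − 60)^(-0.07551) = 288.1·30.1^(-0.07551) = 288.1·0.77331 = 222.791.
Gain = 222.791 / 211.857 = 1.0516 → 1.052.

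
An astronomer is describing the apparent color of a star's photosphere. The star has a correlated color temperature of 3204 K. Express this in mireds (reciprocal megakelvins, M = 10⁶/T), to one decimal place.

M = 10⁶ / 3204 = 312.110 → 312.1 mireds.

312.1 mireds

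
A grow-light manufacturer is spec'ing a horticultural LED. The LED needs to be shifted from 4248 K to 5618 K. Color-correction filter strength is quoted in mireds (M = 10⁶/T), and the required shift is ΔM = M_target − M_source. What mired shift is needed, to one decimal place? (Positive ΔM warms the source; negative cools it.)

-57.4 mireds

M_source = 10⁶/4248 = 235.405; M_target = 10⁶/5618 = 177.999.
ΔM = 177.999 − 235.405 = -57.406 → -57.4 mireds, a cooling shift.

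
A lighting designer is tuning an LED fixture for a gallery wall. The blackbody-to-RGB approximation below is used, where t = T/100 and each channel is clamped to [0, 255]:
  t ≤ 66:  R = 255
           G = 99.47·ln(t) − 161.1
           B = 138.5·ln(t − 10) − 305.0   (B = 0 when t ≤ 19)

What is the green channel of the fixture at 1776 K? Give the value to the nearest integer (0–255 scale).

125

t = 1776/100 = 17.76; the t ≤ 66 branch applies.
G = 99.47·ln 17.76 − 161.1 = 99.47·2.8769 − 161.1 = 125.070.
Rounded: 125.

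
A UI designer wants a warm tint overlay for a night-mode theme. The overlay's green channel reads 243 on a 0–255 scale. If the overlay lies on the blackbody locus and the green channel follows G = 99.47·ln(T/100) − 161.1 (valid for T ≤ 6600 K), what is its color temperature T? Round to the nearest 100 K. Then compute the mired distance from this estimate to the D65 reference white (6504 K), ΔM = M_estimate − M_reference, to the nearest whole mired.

+19 mireds

ln t = (243 + 161.1) / 99.47 = 4.0625.
t = e^4.0625 = 58.121.
T = 100·t = 5812 K → 5800 K to the nearest 100 K.
M_estimate = 10⁶/5800 = 172.41; M_reference = 10⁶/6504 = 153.75.
ΔM = 172.41 − 153.75 = 18.66 → +19 mireds.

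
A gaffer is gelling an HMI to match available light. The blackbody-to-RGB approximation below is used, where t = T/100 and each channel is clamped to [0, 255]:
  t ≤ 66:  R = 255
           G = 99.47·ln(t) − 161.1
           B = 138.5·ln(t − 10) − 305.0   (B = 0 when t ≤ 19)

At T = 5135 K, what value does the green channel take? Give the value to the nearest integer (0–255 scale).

t = 5135/100 = 51.35; the t ≤ 66 branch applies.
G = 99.47·ln 51.35 − 161.1 = 99.47·3.9387 − 161.1 = 230.679.
Rounded: 231.

231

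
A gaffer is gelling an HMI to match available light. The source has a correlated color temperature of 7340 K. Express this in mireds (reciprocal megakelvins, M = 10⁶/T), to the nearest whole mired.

136 mireds

M = 10⁶ / 7340 = 136.240 → 136 mireds.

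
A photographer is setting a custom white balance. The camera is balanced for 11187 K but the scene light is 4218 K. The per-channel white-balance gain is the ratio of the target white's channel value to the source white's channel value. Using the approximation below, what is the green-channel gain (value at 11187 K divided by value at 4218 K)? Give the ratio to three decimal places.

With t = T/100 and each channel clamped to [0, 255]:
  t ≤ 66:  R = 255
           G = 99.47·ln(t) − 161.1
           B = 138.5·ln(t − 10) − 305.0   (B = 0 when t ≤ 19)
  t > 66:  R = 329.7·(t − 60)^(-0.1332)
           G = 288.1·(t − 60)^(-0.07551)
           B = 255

At 4218 K (t = 42.18):
  G = 99.47·ln 42.18 − 161.1 = 99.47·3.7419 − 161.1 = 211.111.
At 11187 K (t = 111.87):
  G = 288.1·(111.87 − 60)^(-0.07551) = 288.1·51.87^(-0.07551) = 288.1·0.74218 = 213.821.
Gain = 213.821 / 211.111 = 1.0128 → 1.013.

1.013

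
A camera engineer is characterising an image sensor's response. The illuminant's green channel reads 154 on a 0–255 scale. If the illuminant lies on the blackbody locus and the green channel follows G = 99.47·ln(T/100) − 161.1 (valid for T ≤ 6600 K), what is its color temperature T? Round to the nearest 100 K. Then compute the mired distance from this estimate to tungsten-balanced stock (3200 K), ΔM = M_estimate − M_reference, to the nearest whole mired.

ln t = (154 + 161.1) / 99.47 = 3.1678.
t = e^3.1678 = 23.755.
T = 100·t = 2375 K → 2400 K to the nearest 100 K.
M_estimate = 10⁶/2400 = 416.67; M_reference = 10⁶/3200 = 312.50.
ΔM = 416.67 − 312.50 = 104.17 → +104 mireds.

+104 mireds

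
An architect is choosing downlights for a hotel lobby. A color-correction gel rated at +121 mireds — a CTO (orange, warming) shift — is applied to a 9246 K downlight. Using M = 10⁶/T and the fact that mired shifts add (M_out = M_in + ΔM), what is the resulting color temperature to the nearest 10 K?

M_in = 10⁶/9246 = 108.15 mireds.
M_out = 108.15 + (+121) = 229.15 mireds.
T_out = 10⁶/229.15 = 4363.9 K → 4360 K.

4360 K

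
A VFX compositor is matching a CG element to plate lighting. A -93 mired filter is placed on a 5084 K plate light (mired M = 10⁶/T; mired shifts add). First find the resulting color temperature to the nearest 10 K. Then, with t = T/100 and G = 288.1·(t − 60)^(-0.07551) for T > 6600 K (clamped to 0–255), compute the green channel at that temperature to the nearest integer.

220

M_in = 10⁶/5084 = 196.70; M_out = 196.70 + (-93) = 103.70.
T_out = 10⁶/103.70 = 9643.6 K → 9640 K; t = 96.4.
G = 288.1·(96.4 − 60)^(-0.07551) = 288.1·36.4^(-0.07551) = 288.1·0.76229 = 219.616.
Rounded: 220.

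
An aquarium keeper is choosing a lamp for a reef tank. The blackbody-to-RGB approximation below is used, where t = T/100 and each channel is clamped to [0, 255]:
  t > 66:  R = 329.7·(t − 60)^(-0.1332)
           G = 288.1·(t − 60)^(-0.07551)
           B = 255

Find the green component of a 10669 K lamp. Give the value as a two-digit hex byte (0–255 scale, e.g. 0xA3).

t = 10669/100 = 106.69; the t > 66 branch applies.
G = 288.1·(106.69 − 60)^(-0.07551) = 288.1·46.69^(-0.07551) = 288.1·0.74810 = 215.526.
Rounded: 216; in hex, 0xD8.

0xD8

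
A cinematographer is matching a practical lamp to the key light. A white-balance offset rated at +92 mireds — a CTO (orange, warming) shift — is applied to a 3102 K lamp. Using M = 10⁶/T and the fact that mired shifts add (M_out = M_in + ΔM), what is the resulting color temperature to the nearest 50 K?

M_in = 10⁶/3102 = 322.37 mireds.
M_out = 322.37 + (+92) = 414.37 mireds.
T_out = 10⁶/414.37 = 2413.3 K → 2400 K.

2400 K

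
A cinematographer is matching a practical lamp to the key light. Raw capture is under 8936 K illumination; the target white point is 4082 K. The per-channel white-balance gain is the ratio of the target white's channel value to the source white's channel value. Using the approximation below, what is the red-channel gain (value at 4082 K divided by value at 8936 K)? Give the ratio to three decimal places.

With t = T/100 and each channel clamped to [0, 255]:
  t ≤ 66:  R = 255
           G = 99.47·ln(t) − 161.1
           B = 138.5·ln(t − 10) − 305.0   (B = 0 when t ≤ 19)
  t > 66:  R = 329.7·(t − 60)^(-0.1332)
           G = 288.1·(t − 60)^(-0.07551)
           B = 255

1.213

At 8936 K (t = 89.36):
  R = 329.7·(89.36 − 60)^(-0.1332) = 329.7·29.36^(-0.1332) = 329.7·0.63752 = 210.191.
At 4082 K (t = 40.82):
  R = 255 by definition for t ≤ 66.
Gain = 255.000 / 210.191 = 1.2132 → 1.213.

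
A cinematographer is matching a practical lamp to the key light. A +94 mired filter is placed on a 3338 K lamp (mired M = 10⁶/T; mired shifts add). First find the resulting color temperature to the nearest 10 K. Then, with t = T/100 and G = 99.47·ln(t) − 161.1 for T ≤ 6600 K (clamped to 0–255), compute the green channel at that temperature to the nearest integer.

161

M_in = 10⁶/3338 = 299.58; M_out = 299.58 + (+94) = 393.58.
T_out = 10⁶/393.58 = 2540.8 K → 2540 K; t = 25.4.
G = 99.47·ln 25.4 − 161.1 = 99.47·3.2347 − 161.1 = 160.661.
Rounded: 161.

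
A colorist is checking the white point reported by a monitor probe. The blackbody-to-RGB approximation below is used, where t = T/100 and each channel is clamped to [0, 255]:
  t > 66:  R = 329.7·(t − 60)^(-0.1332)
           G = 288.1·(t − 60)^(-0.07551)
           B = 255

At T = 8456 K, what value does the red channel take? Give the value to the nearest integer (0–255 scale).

t = 8456/100 = 84.56; the t > 66 branch applies.
R = 329.7·(84.56 − 60)^(-0.1332) = 329.7·24.56^(-0.1332) = 329.7·0.65286 = 215.249.
Rounded: 215.

215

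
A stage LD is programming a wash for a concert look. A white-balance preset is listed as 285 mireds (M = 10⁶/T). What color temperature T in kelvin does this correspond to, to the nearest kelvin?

T = 10⁶ / 285 = 3508.77 K → 3509 K.

3509 K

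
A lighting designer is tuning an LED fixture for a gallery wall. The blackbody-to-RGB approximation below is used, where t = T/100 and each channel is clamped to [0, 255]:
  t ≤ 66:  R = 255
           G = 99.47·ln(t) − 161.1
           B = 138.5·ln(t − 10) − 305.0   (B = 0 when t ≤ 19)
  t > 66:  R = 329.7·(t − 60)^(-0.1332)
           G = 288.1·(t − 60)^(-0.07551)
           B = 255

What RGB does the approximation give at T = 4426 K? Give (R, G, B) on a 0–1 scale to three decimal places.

t = 4426/100 = 44.26; the t ≤ 66 branch applies.
R = 255 by definition for t ≤ 66.
G = 99.47·ln 44.26 − 161.1 = 99.47·3.7901 − 161.1 = 215.899.
B = 138.5·ln(44.26 − 10) − 305.0 = 138.5·ln 34.26 − 305.0 = 138.5·3.5340 − 305.0 = 184.456.
Dividing each by 255: (1.0000, 0.8467, 0.7234) → (1.000, 0.847, 0.723).

(1.000, 0.847, 0.723)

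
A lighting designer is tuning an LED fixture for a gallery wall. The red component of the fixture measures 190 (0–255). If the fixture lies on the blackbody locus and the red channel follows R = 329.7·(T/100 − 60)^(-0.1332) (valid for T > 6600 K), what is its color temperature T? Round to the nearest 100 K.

12300 K

(t − 60)^(-0.1332) = 190/329.7 = 0.57628.
t − 60 = 0.57628^(1/-0.1332) = 0.57628^(-7.508) = 62.667, so t = 122.667.
T = 100·t = 12267 K → 12300 K to the nearest 100 K.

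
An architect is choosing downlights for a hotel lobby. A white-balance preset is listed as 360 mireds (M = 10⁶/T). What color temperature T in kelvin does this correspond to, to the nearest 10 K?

2780 K

T = 10⁶ / 360 = 2777.78 K → 2780 K.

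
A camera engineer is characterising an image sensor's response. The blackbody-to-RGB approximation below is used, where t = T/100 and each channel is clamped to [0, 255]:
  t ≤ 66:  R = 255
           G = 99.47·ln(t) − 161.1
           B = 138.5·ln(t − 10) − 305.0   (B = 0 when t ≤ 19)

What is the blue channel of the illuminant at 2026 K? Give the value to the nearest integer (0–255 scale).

t = 2026/100 = 20.26; the t ≤ 66 branch applies.
B = 138.5·ln(20.26 − 10) − 305.0 = 138.5·ln 10.26 − 305.0 = 138.5·2.3283 − 305.0 = 17.463.
Rounded: 17.

17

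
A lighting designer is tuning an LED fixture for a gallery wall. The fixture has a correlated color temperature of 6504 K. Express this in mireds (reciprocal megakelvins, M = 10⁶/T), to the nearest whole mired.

M = 10⁶ / 6504 = 153.752 → 154 mireds.

154 mireds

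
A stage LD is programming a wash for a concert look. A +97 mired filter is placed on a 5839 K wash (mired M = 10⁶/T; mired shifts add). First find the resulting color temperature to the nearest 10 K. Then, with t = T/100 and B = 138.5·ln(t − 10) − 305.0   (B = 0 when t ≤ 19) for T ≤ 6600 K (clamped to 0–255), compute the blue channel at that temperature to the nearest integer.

M_in = 10⁶/5839 = 171.26; M_out = 171.26 + (+97) = 268.26.
T_out = 10⁶/268.26 = 3727.7 K → 3730 K; t = 37.3.
B = 138.5·ln(37.3 − 10) − 305.0 = 138.5·ln 27.3 − 305.0 = 138.5·3.3069 − 305.0 = 153.004.
Rounded: 153.

153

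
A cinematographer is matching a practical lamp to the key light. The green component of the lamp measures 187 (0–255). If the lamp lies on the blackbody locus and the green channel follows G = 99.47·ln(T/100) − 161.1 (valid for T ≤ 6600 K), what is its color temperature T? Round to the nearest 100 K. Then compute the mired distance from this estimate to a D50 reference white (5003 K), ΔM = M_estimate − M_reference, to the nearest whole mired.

ln t = (187 + 161.1) / 99.47 = 3.4995.
t = e^3.4995 = 33.100.
T = 100·t = 3310 K → 3300 K to the nearest 100 K.
M_estimate = 10⁶/3300 = 303.03; M_reference = 10⁶/5003 = 199.88.
ΔM = 303.03 − 199.88 = 103.15 → +103 mireds.

+103 mireds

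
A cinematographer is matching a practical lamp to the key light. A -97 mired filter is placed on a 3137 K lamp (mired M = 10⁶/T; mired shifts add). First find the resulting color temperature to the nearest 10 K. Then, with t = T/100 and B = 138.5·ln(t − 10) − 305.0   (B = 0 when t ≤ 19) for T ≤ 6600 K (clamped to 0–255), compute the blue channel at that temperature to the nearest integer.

188

M_in = 10⁶/3137 = 318.78; M_out = 318.78 + (-97) = 221.78.
T_out = 10⁶/221.78 = 4509.1 K → 4510 K; t = 45.1.
B = 138.5·ln(45.1 − 10) − 305.0 = 138.5·ln 35.1 − 305.0 = 138.5·3.5582 − 305.0 = 187.811.
Rounded: 188.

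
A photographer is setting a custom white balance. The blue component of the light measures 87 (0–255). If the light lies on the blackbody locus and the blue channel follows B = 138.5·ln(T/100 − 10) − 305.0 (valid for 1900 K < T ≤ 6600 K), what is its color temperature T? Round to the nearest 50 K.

ln(t − 10) = (87 + 305.0) / 138.5 = 2.8303.
t − 10 = e^2.8303 = 16.951, so t = 26.951.
T = 100·t = 2695 K → 2700 K to the nearest 50 K.

2700 K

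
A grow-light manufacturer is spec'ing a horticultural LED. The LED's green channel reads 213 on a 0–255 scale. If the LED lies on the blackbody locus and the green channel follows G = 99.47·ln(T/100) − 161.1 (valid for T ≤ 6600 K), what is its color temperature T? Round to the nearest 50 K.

4300 K

ln t = (213 + 161.1) / 99.47 = 3.7609.
t = e^3.7609 = 42.989.
T = 100·t = 4299 K → 4300 K to the nearest 50 K.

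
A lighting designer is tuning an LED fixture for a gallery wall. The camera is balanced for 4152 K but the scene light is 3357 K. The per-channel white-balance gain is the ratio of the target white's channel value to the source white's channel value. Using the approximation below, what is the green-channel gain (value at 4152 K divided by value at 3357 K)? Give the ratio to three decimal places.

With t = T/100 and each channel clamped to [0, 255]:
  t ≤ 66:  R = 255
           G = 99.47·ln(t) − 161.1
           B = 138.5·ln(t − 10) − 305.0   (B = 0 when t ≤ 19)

At 3357 K (t = 33.57):
  G = 99.47·ln 33.57 − 161.1 = 99.47·3.5136 − 161.1 = 188.401.
At 4152 K (t = 41.52):
  G = 99.47·ln 41.52 − 161.1 = 99.47·3.7262 − 161.1 = 209.543.
Gain = 209.543 / 188.401 = 1.1122 → 1.112.

1.112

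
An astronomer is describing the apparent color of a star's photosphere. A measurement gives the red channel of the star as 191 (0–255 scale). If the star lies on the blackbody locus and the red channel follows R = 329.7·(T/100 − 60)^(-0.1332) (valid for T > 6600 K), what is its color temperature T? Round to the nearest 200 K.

12000 K

(t − 60)^(-0.1332) = 191/329.7 = 0.57931.
t − 60 = 0.57931^(1/-0.1332) = 0.57931^(-7.508) = 60.245, so t = 120.245.
T = 100·t = 12025 K → 12000 K to the nearest 200 K.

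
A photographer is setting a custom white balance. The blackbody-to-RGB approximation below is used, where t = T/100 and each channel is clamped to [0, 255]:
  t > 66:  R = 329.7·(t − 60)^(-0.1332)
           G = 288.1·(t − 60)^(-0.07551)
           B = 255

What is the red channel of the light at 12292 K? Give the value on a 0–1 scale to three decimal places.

0.745

t = 12292/100 = 122.92; the t > 66 branch applies.
R = 329.7·(122.92 − 60)^(-0.1332) = 329.7·62.92^(-0.1332) = 329.7·0.57597 = 189.898.
On a 0–1 scale: 189.898/255 = 0.7447 → 0.745.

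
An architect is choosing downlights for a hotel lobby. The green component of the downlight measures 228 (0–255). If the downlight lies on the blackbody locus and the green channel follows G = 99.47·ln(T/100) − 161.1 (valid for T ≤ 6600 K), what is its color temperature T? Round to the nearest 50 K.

5000 K

ln t = (228 + 161.1) / 99.47 = 3.9117.
t = e^3.9117 = 49.985.
T = 100·t = 4999 K → 5000 K to the nearest 50 K.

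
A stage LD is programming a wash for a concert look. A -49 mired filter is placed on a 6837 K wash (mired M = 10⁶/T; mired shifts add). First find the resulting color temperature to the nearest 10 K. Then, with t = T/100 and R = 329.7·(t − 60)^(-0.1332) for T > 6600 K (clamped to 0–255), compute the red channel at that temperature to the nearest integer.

M_in = 10⁶/6837 = 146.26; M_out = 146.26 + (-49) = 97.26.
T_out = 10⁶/97.26 = 10281.4 K → 10280 K; t = 102.8.
R = 329.7·(102.8 − 60)^(-0.1332) = 329.7·42.8^(-0.1332) = 329.7·0.60631 = 199.899.
Rounded: 200.

200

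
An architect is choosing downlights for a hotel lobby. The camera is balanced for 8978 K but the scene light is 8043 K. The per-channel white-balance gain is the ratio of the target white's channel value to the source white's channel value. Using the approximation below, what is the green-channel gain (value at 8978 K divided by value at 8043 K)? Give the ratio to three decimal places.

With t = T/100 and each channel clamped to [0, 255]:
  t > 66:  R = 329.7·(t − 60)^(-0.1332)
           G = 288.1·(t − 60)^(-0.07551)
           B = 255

At 8043 K (t = 80.43):
  G = 288.1·(80.43 − 60)^(-0.07551) = 288.1·20.43^(-0.07551) = 288.1·0.79627 = 229.406.
At 8978 K (t = 89.78):
  G = 288.1·(89.78 − 60)^(-0.07551) = 288.1·29.78^(-0.07551) = 288.1·0.77393 = 222.970.
Gain = 222.970 / 229.406 = 0.9719 → 0.972.

0.972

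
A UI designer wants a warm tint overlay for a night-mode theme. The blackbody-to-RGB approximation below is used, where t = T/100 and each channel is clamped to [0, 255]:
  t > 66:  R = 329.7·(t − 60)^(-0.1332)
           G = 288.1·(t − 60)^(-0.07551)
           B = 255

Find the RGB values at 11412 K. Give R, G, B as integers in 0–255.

t = 11412/100 = 114.12; the t > 66 branch applies.
R = 329.7·(114.12 − 60)^(-0.1332) = 329.7·54.12^(-0.1332) = 329.7·0.58765 = 193.747.
G = 288.1·(114.12 − 60)^(-0.07551) = 288.1·54.12^(-0.07551) = 288.1·0.73980 = 213.136.
B = 255 by definition for t > 66.
Rounded: (194, 213, 255).

R=194, G=213, B=255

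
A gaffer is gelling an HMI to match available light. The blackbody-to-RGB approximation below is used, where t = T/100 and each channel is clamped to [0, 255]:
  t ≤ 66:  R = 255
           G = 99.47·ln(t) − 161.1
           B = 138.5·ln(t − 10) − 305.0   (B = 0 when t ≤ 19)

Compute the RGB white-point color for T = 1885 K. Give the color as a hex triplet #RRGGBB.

t = 1885/100 = 18.85; the t ≤ 66 branch applies.
R = 255 by definition for t ≤ 66.
G = 99.47·ln 18.85 − 161.1 = 99.47·2.9365 − 161.1 = 130.995.
t = 18.85 ≤ 19, so B = 0.
Rounded: (255, 131, 0).
In hex: #FF8300.

#FF8300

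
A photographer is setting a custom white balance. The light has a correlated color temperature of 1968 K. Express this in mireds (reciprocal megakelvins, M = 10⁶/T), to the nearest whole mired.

M = 10⁶ / 1968 = 508.130 → 508 mireds.

508 mireds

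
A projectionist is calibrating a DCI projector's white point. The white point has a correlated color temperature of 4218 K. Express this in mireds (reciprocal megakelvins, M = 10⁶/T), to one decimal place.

237.1 mireds

M = 10⁶ / 4218 = 237.079 → 237.1 mireds.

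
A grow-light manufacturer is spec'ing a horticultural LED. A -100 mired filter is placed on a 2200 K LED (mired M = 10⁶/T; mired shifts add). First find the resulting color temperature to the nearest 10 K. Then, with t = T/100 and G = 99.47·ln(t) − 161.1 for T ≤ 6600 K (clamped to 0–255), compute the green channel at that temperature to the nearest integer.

171

M_in = 10⁶/2200 = 454.55; M_out = 454.55 + (-100) = 354.55.
T_out = 10⁶/354.55 = 2820.5 K → 2820 K; t = 28.2.
G = 99.47·ln 28.2 − 161.1 = 99.47·3.3393 − 161.1 = 171.062.
Rounded: 171.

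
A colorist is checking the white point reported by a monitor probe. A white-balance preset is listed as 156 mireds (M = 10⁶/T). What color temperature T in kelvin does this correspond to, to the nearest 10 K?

6410 K

T = 10⁶ / 156 = 6410.26 K → 6410 K.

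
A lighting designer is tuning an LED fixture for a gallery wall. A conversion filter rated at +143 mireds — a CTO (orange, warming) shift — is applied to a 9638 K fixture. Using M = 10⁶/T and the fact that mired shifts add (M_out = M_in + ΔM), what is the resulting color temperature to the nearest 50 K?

4050 K

M_in = 10⁶/9638 = 103.76 mireds.
M_out = 103.76 + (+143) = 246.76 mireds.
T_out = 10⁶/246.76 = 4052.6 K → 4050 K.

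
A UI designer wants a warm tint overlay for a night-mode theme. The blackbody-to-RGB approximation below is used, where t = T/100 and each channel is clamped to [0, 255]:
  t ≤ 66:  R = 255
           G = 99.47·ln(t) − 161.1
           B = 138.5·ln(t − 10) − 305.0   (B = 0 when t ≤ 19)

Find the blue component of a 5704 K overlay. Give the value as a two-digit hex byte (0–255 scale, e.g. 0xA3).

t = 5704/100 = 57.04; the t ≤ 66 branch applies.
B = 138.5·ln(57.04 − 10) − 305.0 = 138.5·ln 47.04 − 305.0 = 138.5·3.8510 − 305.0 = 228.363.
Rounded: 228; in hex, 0xE4.

0xE4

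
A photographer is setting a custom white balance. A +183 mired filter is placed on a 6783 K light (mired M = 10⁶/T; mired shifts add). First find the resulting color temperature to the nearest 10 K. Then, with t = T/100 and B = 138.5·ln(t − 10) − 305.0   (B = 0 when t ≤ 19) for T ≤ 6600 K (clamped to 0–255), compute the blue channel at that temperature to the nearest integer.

M_in = 10⁶/6783 = 147.43; M_out = 147.43 + (+183) = 330.43.
T_out = 10⁶/330.43 = 3026.4 K → 3030 K; t = 30.3.
B = 138.5·ln(30.3 − 10) − 305.0 = 138.5·ln 20.3 − 305.0 = 138.5·3.0106 − 305.0 = 111.971.
Rounded: 112.

112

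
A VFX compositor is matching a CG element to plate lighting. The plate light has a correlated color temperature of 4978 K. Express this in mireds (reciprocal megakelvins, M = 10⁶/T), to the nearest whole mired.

201 mireds

M = 10⁶ / 4978 = 200.884 → 201 mireds.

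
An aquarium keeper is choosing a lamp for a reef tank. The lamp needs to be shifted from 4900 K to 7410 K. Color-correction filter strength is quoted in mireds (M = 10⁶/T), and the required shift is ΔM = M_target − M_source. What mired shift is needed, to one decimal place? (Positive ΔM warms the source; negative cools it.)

M_source = 10⁶/4900 = 204.082; M_target = 10⁶/7410 = 134.953.
ΔM = 134.953 − 204.082 = -69.129 → -69.1 mireds, a cooling shift.

-69.1 mireds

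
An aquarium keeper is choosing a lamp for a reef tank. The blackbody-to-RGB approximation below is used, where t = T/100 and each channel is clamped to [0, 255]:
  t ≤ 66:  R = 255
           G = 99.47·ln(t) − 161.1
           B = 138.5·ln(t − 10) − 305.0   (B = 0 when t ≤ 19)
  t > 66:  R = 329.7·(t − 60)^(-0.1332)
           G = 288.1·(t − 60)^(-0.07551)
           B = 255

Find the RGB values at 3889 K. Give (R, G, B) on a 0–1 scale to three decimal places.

t = 3889/100 = 38.89; the t ≤ 66 branch applies.
R = 255 by definition for t ≤ 66.
G = 99.47·ln 38.89 − 161.1 = 99.47·3.6607 − 161.1 = 203.034.
B = 138.5·ln(38.89 − 10) − 305.0 = 138.5·ln 28.89 − 305.0 = 138.5·3.3635 − 305.0 = 160.844.
Dividing each by 255: (1.0000, 0.7962, 0.6308) → (1.000, 0.796, 0.631).

(1.000, 0.796, 0.631)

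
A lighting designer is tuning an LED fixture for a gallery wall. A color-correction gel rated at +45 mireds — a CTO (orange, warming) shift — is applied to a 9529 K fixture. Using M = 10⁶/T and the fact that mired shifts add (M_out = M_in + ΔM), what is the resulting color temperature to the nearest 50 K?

M_in = 10⁶/9529 = 104.94 mireds.
M_out = 104.94 + (+45) = 149.94 mireds.
T_out = 10⁶/149.94 = 6669.2 K → 6650 K.

6650 K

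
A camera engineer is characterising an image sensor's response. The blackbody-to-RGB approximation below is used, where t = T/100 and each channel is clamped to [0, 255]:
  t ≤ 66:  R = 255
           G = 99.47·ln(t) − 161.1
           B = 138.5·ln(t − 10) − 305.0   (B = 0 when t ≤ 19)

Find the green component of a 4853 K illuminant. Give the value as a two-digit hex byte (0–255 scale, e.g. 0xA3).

t = 4853/100 = 48.53; the t ≤ 66 branch applies.
G = 99.47·ln 48.53 − 161.1 = 99.47·3.8822 − 161.1 = 225.061.
Rounded: 225; in hex, 0xE1.

0xE1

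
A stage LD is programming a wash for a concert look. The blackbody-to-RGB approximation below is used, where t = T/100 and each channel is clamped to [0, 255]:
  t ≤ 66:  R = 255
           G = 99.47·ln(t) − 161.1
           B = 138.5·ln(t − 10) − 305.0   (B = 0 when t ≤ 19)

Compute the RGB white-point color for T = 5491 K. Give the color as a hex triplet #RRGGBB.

t = 5491/100 = 54.91; the t ≤ 66 branch applies.
R = 255 by definition for t ≤ 66.
G = 99.47·ln 54.91 − 161.1 = 99.47·4.0057 − 161.1 = 237.347.
B = 138.5·ln(54.91 − 10) − 305.0 = 138.5·ln 44.91 − 305.0 = 138.5·3.8047 − 305.0 = 221.945.
Rounded: (255, 237, 222).
In hex: #FFEDDE.

#FFEDDE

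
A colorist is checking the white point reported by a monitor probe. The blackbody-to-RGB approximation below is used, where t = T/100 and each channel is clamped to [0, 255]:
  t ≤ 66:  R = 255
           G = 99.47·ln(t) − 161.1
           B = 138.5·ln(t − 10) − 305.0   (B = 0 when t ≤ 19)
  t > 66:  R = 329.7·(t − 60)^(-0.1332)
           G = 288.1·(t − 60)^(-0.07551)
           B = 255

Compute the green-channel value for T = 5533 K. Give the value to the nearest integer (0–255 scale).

t = 5533/100 = 55.33; the t ≤ 66 branch applies.
G = 99.47·ln 55.33 − 161.1 = 99.47·4.0133 − 161.1 = 238.104.
Rounded: 238.

238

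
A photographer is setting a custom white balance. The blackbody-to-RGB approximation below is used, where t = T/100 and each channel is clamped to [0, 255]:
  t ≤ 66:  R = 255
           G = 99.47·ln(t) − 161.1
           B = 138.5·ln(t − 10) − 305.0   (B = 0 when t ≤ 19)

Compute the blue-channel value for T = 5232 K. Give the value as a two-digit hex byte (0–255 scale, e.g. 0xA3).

0xD6

t = 5232/100 = 52.32; the t ≤ 66 branch applies.
B = 138.5·ln(52.32 − 10) − 305.0 = 138.5·ln 42.32 − 305.0 = 138.5·3.7453 − 305.0 = 213.718.
Rounded: 214; in hex, 0xD6.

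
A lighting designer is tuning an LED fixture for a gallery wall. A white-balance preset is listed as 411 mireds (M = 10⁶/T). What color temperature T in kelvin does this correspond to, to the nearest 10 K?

2430 K

T = 10⁶ / 411 = 2433.09 K → 2430 K.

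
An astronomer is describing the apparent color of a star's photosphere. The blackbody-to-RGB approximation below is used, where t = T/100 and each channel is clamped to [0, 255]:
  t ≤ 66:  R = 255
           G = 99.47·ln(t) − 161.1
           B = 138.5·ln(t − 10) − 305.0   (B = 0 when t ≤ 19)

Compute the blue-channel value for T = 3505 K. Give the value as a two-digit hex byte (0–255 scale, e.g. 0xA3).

0x8D

t = 3505/100 = 35.05; the t ≤ 66 branch applies.
B = 138.5·ln(35.05 − 10) − 305.0 = 138.5·ln 25.05 − 305.0 = 138.5·3.2209 − 305.0 = 141.091.
Rounded: 141; in hex, 0x8D.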